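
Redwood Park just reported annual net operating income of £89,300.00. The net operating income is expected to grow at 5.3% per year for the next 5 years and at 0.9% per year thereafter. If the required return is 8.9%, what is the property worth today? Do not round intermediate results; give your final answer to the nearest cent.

D_1 = 94032.90000
D_2 = 99016.64370
D_3 = 104264.52582
D_4 = 109790.54568
D_5 = 115609.44461
Terminal value at year 5: TV = D_5×(1+g_2)/(r−g_2) = 116649.92961/0.08 = 1458124.12009
P_0 = D_1/(1+r)^1 + D_2/(1+r)^2 + D_3/(1+r)^3 + D_4/(1+r)^4 + D_5/(1+r)^5 + TV/(1+r)^5
    = 86347.93388 + 83493.45673 + 80733.34246 + 78064.47163 + 75483.82794 + 952039.77994 = 1356162.81259

£1356162.81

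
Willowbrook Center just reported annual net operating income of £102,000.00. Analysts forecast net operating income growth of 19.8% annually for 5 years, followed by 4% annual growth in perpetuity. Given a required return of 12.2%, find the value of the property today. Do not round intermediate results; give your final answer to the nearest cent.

D_1 = 122196.00000
D_2 = 146390.80800
D_3 = 175376.18798
D_4 = 210100.67320
D_5 = 251700.60650
Terminal value at year 5: TV = D_5×(1+g_2)/(r−g_2) = 261768.63076/0.082 = 3192300.37511
P_0 = D_1/(1+r)^1 + D_2/(1+r)^2 + D_3/(1+r)^3 + D_4/(1+r)^4 + D_5/(1+r)^5 + TV/(1+r)^5
    = 108909.09091 + 116286.17728 + 124162.95934 + 132573.28457 + 141553.29316 + 1795310.05953 = 2418794.86479

£2418794.86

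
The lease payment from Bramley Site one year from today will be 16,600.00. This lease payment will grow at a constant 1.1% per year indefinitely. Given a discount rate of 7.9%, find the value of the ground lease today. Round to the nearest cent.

Growing perpetuity: P = D₁ / (r − g) = 16,600.0000 / (0.079 − 0.011) = 244,117.65

244117.65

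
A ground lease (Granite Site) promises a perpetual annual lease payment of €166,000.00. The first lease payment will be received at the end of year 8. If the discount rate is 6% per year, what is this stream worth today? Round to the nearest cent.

€1839991.35

Value at end of year 7: C / r = €166,000.00 / 0.06 = €2,766,666.6667
Discount to today: PV = €2,766,666.6667 / (1 + 0.06)^7 = €2,766,666.6667 / 1.503630 = €1,839,991.35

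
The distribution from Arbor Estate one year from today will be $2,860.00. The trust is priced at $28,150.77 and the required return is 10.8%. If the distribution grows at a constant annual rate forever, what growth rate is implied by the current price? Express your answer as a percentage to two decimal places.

0.64%

P = D₁/(r−g) ⇒ g = r − D₁/P = 0.108 − $2,860.00/$28,150.77 = 0.006404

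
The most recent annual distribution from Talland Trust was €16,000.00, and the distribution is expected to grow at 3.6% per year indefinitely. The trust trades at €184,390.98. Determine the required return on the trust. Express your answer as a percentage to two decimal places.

12.59%

D₁ = €16,000.00 × 1.036 = €16,576.0000
P = D₁/(r − g) ⇒ r = D₁/P + g = €16,576.0000/€184,390.98 + 0.036 = 0.089896 + 0.036 = 0.125896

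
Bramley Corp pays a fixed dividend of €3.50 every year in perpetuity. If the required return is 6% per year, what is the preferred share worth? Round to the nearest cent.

Level perpetuity: PV = C / r = €3.50 / 0.06 = €58.33

€58.33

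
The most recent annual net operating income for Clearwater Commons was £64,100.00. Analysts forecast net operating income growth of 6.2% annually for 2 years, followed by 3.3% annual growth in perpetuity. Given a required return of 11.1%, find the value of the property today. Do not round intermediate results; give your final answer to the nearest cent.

D_1 = 68074.20000
D_2 = 72294.80040
Terminal value at year 2: TV = D_2×(1+g_2)/(r−g_2) = 74680.52881/0.078 = 957442.67709
P_0 = D_1/(1+r)^1 + D_2/(1+r)^2 + TV/(1+r)^2
    = 61272.90729 + 58570.50184 + 775683.69743 = 895527.10656

£895527.11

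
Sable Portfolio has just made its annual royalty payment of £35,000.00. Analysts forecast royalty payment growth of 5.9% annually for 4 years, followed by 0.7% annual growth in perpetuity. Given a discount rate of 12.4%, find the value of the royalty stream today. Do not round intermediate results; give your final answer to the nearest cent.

D_1 = 37065.00000
D_2 = 39251.83500
D_3 = 41567.69327
D_4 = 44020.18717
Terminal value at year 4: TV = D_4×(1+g_2)/(r−g_2) = 44328.32848/0.117 = 378874.60237
P_0 = D_1/(1+r)^1 + D_2/(1+r)^2 + D_3/(1+r)^3 + D_4/(1+r)^4 + TV/(1+r)^4
    = 32975.97865 + 31069.00479 + 29272.30968 + 27579.51597 + 237372.41521 = 358269.22429

£358269.22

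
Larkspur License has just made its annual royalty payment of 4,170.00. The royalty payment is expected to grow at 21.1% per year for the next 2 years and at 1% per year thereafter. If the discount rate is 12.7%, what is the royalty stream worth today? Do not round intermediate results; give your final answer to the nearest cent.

50859.08

D_1 = 5049.87000
D_2 = 6115.39257
Terminal value at year 2: TV = D_2×(1+g_2)/(r−g_2) = 6176.54650/0.117 = 52790.99569
P_0 = D_1/(1+r)^1 + D_2/(1+r)^2 + TV/(1+r)^2
    = 4480.80745 + 4814.78068 + 41563.49134 = 50859.07947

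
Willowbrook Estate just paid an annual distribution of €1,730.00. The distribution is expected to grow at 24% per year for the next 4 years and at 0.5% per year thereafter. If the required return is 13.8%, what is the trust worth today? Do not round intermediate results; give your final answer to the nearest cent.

D_1 = 2145.20000
D_2 = 2660.04800
D_3 = 3298.45952
D_4 = 4090.08980
Terminal value at year 4: TV = D_4×(1+g_2)/(r−g_2) = 4110.54025/0.133 = 30906.31770
P_0 = D_1/(1+r)^1 + D_2/(1+r)^2 + D_3/(1+r)^3 + D_4/(1+r)^4 + TV/(1+r)^4
    = 1885.06151 + 2054.02133 + 2238.12518 + 2438.73042 + 18428.00054 = 27043.93898

€27043.94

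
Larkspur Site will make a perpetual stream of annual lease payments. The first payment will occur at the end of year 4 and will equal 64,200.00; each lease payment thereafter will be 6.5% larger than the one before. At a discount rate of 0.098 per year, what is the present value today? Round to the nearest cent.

1469650.50

Value at end of year 3: C₁ / (r − g) = 64,200.00 / (0.098 − 0.065) = 1,945,454.5455
Discount to today: PV = 1,945,454.5455 / (1 + 0.098)^3 = 1,945,454.5455 / 1.323753 = 1,469,650.50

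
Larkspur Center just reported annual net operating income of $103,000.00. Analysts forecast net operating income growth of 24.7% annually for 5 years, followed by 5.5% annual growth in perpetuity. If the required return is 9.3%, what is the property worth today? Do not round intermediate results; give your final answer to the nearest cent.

$6305762.75

D_1 = 128441.00000
D_2 = 160165.92700
D_3 = 199726.91097
D_4 = 249059.45798
D_5 = 310577.14410
Terminal value at year 5: TV = D_5×(1+g_2)/(r−g_2) = 327658.88702/0.038 = 8622602.29012
P_0 = D_1/(1+r)^1 + D_2/(1+r)^2 + D_3/(1+r)^3 + D_4/(1+r)^4 + D_5/(1+r)^5 + TV/(1+r)^5
    = 117512.35133 + 134069.44383 + 152959.37461 + 174510.83270 + 199098.81828 + 5527611.92858 = 6305762.74934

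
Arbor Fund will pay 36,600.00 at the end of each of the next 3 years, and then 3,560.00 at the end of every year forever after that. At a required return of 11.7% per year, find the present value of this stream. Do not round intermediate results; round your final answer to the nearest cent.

110194.75

PV of 3-year annuity: 36,600.00 × [1 − (1+0.117)^−3] / 0.117 = 88362.19475
Perpetuity value at year 3: 3,560.00 / 0.117 = 30427.35043
PV of perpetuity: 30427.35043 / (1+0.117)^3 = 21832.55771
Total PV = 88362.19475 + 21832.55771 = 110194.75246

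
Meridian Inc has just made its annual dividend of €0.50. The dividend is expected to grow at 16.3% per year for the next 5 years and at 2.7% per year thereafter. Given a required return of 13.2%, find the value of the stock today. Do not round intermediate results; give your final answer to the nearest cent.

€8.31

D_1 = 0.58150
D_2 = 0.67628
D_3 = 0.78652
D_4 = 0.91472
D_5 = 1.06382
Terminal value at year 5: TV = D_5×(1+g_2)/(r−g_2) = 1.09254/0.105 = 10.40518
P_0 = D_1/(1+r)^1 + D_2/(1+r)^2 + D_3/(1+r)^3 + D_4/(1+r)^4 + D_5/(1+r)^5 + TV/(1+r)^5
    = 0.51369 + 0.52776 + 0.54221 + 0.55706 + 0.57232 + 5.59780 = 8.31085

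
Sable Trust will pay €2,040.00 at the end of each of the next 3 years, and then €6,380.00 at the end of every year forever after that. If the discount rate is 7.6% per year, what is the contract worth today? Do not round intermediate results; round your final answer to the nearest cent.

€72681.55

PV of 3-year annuity: €2,040.00 × [1 − (1+0.076)^−3] / 0.076 = 5295.45506
Perpetuity value at year 3: €6,380.00 / 0.076 = 83947.36842
PV of perpetuity: 83947.36842 / (1+0.076)^3 = 67386.09229
Total PV = 5295.45506 + 67386.09229 = 72681.54736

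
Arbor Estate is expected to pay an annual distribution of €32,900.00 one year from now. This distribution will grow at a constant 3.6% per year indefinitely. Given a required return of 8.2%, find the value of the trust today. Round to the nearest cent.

Growing perpetuity: P = D₁ / (r − g) = €32,900.0000 / (0.082 − 0.036) = €715,217.39

€715217.39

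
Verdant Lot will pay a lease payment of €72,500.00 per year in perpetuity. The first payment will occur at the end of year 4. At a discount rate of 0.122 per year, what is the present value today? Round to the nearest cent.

€420726.25

Value at end of year 3: C / r = €72,500.00 / 0.122 = €594,262.2951
Discount to today: PV = €594,262.2951 / (1 + 0.122)^3 = €594,262.2951 / 1.412468 = €420,726.25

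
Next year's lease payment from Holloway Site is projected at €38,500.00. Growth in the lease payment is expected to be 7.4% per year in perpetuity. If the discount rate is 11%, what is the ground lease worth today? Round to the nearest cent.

Growing perpetuity: P = D₁ / (r − g) = €38,500.0000 / (0.11 − 0.074) = €1,069,444.44

€1069444.44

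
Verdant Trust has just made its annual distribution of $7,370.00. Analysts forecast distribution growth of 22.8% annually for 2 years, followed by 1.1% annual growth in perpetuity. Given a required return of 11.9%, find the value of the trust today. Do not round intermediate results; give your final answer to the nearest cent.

D_1 = 9050.36000
D_2 = 11113.84208
Terminal value at year 2: TV = D_2×(1+g_2)/(r−g_2) = 11236.09434/0.108 = 104037.91058
P_0 = D_1/(1+r)^1 + D_2/(1+r)^2 + TV/(1+r)^2
    = 8087.89991 + 8875.72930 + 83086.68820 = 100050.31741

$100050.32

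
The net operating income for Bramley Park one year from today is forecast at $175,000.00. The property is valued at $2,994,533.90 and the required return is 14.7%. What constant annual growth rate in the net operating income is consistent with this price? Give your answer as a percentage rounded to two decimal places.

8.86%

P = D₁/(r−g) ⇒ g = r − D₁/P = 0.147 − $175,000.00/$2,994,533.90 = 0.088560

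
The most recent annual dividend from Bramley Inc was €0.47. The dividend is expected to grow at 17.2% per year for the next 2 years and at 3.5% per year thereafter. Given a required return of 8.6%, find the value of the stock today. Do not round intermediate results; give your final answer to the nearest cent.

D_1 = 0.55084
D_2 = 0.64558
Terminal value at year 2: TV = D_2×(1+g_2)/(r−g_2) = 0.66818/0.051 = 13.10157
P_0 = D_1/(1+r)^1 + D_2/(1+r)^2 + TV/(1+r)^2
    = 0.50722 + 0.54739 + 11.10871 = 12.16331

€12.16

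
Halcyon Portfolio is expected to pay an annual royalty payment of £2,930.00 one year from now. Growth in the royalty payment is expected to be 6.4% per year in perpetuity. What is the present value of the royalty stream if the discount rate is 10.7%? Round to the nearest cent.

Growing perpetuity: P = D₁ / (r − g) = £2,930.0000 / (0.107 − 0.064) = £68,139.53

£68139.53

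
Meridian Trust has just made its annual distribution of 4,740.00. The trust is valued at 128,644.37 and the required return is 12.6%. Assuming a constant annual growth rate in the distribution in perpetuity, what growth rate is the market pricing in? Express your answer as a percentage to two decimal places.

P = D₀(1+g)/(r−g) ⇒ P(r−g) = D₀(1+g) ⇒ g(P+D₀) = P·r − D₀
g = (P·r − D₀)/(P + D₀) = (128,644.37×0.126 − 4,740.00) / (128,644.37 + 4,740.00) = 0.085986

8.60%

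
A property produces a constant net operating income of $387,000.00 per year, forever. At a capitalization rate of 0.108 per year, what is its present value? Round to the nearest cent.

$3583333.33

Level perpetuity: PV = C / r = $387,000.00 / 0.108 = $3,583,333.33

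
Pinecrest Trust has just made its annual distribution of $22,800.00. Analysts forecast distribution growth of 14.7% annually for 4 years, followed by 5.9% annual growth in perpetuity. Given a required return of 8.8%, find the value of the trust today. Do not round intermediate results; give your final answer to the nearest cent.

$1132673.73

D_1 = 26151.60000
D_2 = 29995.88520
D_3 = 34405.28032
D_4 = 39462.85653
Terminal value at year 4: TV = D_4×(1+g_2)/(r−g_2) = 41791.16507/0.029 = 1441074.65750
P_0 = D_1/(1+r)^1 + D_2/(1+r)^2 + D_3/(1+r)^3 + D_4/(1+r)^4 + TV/(1+r)^4
    = 24036.39706 + 25339.84138 + 26713.96881 + 28162.61234 + 1028420.91277 = 1132673.73236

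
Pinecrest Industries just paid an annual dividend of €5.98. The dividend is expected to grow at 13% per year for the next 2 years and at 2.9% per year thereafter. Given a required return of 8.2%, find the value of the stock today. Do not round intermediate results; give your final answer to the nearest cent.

D_1 = 6.75740
D_2 = 7.63586
Terminal value at year 2: TV = D_2×(1+g_2)/(r−g_2) = 7.85730/0.053 = 148.25098
P_0 = D_1/(1+r)^1 + D_2/(1+r)^2 + TV/(1+r)^2
    = 6.24529 + 6.52234 + 126.63188 = 139.39951

€139.40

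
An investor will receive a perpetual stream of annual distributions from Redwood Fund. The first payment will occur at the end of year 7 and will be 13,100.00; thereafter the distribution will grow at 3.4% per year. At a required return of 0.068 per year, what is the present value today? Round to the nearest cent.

259635.97

Value at end of year 6: C₁ / (r − g) = 13,100.00 / (0.068 − 0.034) = 385,294.1176
Discount to today: PV = 385,294.1176 / (1 + 0.068)^6 = 385,294.1176 / 1.483978 = 259,635.97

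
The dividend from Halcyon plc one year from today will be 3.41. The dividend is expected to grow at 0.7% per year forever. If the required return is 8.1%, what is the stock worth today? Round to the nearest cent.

Growing perpetuity: P = D₁ / (r − g) = 3.4100 / (0.081 − 0.007) = 46.08

46.08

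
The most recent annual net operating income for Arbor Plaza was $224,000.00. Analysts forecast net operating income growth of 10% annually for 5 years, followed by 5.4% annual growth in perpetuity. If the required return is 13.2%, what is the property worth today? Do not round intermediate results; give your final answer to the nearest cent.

D_1 = 246400.00000
D_2 = 271040.00000
D_3 = 298144.00000
D_4 = 327958.40000
D_5 = 360754.24000
Terminal value at year 5: TV = D_5×(1+g_2)/(r−g_2) = 380234.96896/0.078 = 4874807.29436
P_0 = D_1/(1+r)^1 + D_2/(1+r)^2 + D_3/(1+r)^3 + D_4/(1+r)^4 + D_5/(1+r)^5 + TV/(1+r)^5
    = 217667.84452 + 211514.68991 + 205535.47606 + 199725.28592 + 194079.34144 + 2622559.30618 = 3651081.94404

$3651081.94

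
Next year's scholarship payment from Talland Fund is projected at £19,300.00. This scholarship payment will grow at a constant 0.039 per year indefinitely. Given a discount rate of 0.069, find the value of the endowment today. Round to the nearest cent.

£643333.33

Growing perpetuity: P = D₁ / (r − g) = £19,300.0000 / (0.069 − 0.039) = £643,333.33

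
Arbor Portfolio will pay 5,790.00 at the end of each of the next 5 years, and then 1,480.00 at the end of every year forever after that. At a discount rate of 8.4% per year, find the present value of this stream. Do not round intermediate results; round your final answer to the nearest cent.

PV of 5-year annuity: 5,790.00 × [1 − (1+0.084)^−5] / 0.084 = 22876.10797
Perpetuity value at year 5: 1,480.00 / 0.084 = 17619.04762
PV of perpetuity: 17619.04762 / (1+0.084)^5 = 11771.61415
Total PV = 22876.10797 + 11771.61415 = 34647.72212

34647.72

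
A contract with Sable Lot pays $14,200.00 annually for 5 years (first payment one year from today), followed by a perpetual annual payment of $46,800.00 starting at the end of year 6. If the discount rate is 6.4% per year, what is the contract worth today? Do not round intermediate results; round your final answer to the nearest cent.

PV of 5-year annuity: $14,200.00 × [1 − (1+0.064)^−5] / 0.064 = 59170.25049
Perpetuity value at year 5: $46,800.00 / 0.064 = 731250.00000
PV of perpetuity: 731250.00000 / (1+0.064)^5 = 536238.18853
Total PV = 59170.25049 + 536238.18853 = 595408.43902

$595408.44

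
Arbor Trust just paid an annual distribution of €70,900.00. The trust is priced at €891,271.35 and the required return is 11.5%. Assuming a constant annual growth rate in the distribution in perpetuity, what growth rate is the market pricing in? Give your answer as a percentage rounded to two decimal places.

P = D₀(1+g)/(r−g) ⇒ P(r−g) = D₀(1+g) ⇒ g(P+D₀) = P·r − D₀
g = (P·r − D₀)/(P + D₀) = (€891,271.35×0.115 − €70,900.00) / (€891,271.35 + €70,900.00) = 0.032838

3.28%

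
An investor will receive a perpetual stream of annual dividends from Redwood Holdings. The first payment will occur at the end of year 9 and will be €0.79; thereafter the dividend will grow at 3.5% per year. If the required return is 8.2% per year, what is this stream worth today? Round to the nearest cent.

Value at end of year 8: C₁ / (r − g) = €0.79 / (0.082 − 0.035) = €16.8085
Discount to today: PV = €16.8085 / (1 + 0.082)^8 = €16.8085 / 1.878530 = €8.95

€8.95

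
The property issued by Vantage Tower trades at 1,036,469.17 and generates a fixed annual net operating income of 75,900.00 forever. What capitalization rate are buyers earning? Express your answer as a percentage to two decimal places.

P = C/r ⇒ r = C/P = 75,900.00/1,036,469.17 = 0.073229

7.32%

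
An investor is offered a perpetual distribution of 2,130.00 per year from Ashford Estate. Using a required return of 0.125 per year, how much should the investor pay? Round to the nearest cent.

17040.00

Level perpetuity: PV = C / r = 2,130.00 / 0.125 = 17,040.00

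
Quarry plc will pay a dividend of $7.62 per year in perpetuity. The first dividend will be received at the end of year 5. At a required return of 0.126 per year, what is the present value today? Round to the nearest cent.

Value at end of year 4: C / r = $7.62 / 0.126 = $60.4762
Discount to today: PV = $60.4762 / (1 + 0.126)^4 = $60.4762 / 1.607510 = $37.62

$37.62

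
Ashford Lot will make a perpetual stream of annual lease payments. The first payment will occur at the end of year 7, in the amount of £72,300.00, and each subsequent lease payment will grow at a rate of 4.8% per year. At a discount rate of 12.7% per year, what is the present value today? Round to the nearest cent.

Value at end of year 6: C₁ / (r − g) = £72,300.00 / (0.127 − 0.048) = £915,189.8734
Discount to today: PV = £915,189.8734 / (1 + 0.127)^6 = £915,189.8734 / 2.049007 = £446,650.38

£446650.38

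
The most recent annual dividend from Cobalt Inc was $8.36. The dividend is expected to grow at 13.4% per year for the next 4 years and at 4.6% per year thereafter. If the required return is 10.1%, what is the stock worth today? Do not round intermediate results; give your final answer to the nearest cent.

$214.95

D_1 = 9.48024
D_2 = 10.75059
D_3 = 12.19117
D_4 = 13.82479
Terminal value at year 4: TV = D_4×(1+g_2)/(r−g_2) = 14.46073/0.055 = 262.92234
P_0 = D_1/(1+r)^1 + D_2/(1+r)^2 + D_3/(1+r)^3 + D_4/(1+r)^4 + TV/(1+r)^4
    = 8.61057 + 8.86865 + 9.13447 + 9.40826 + 178.92796 = 214.94992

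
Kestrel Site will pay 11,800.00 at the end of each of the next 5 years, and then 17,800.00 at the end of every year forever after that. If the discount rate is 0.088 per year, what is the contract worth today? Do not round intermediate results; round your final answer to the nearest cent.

178813.21

PV of 5-year annuity: 11,800.00 × [1 − (1+0.088)^−5] / 0.088 = 46137.05832
Perpetuity value at year 5: 17,800.00 / 0.088 = 202272.72727
PV of perpetuity: 202272.72727 / (1+0.088)^5 = 132676.14777
Total PV = 46137.05832 + 132676.14777 = 178813.20609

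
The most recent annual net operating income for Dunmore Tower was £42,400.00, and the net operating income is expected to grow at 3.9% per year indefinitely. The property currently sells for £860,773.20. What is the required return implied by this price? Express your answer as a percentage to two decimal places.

D₁ = £42,400.00 × 1.039 = £44,053.6000
P = D₁/(r − g) ⇒ r = D₁/P + g = £44,053.6000/£860,773.20 + 0.039 = 0.051179 + 0.039 = 0.090179

9.02%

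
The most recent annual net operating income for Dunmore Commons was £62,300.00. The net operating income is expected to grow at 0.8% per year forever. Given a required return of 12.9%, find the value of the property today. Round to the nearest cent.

£518995.04

D₁ = D₀ × (1 + g) = £62,300.00 × 1.008 = £62,798.4000
Growing perpetuity: P = D₁ / (r − g) = £62,798.4000 / (0.129 − 0.008) = £518,995.04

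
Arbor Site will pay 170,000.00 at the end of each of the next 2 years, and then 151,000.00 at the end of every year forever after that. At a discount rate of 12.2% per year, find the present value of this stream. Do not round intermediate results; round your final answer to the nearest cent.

1269731.70

PV of 2-year annuity: 170,000.00 × [1 − (1+0.122)^−2] / 0.122 = 286555.39351
Perpetuity value at year 2: 151,000.00 / 0.122 = 1237704.91803
PV of perpetuity: 1237704.91803 / (1+0.122)^2 = 983176.30380
Total PV = 286555.39351 + 983176.30380 = 1269731.69731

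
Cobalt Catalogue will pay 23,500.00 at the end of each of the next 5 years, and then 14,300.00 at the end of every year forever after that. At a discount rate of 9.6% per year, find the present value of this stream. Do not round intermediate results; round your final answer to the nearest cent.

PV of 5-year annuity: 23,500.00 × [1 − (1+0.096)^−5] / 0.096 = 90001.32513
Perpetuity value at year 5: 14,300.00 / 0.096 = 148958.33333
PV of perpetuity: 148958.33333 / (1+0.096)^5 = 94191.56953
Total PV = 90001.32513 + 94191.56953 = 184192.89466

184192.89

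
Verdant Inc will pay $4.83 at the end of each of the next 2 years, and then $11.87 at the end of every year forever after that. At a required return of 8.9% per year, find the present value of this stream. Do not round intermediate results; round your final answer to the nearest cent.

$120.97

PV of 2-year annuity: $4.83 × [1 − (1+0.089)^−2] / 0.089 = 8.50805
Perpetuity value at year 2: $11.87 / 0.089 = 133.37079
PV of perpetuity: 133.37079 / (1+0.089)^2 = 112.46178
Total PV = 8.50805 + 112.46178 = 120.96983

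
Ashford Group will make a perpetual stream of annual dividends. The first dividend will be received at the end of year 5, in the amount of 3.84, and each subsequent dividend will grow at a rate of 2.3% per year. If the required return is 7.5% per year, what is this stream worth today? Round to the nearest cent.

Value at end of year 4: C₁ / (r − g) = 3.84 / (0.075 − 0.023) = 73.8462
Discount to today: PV = 73.8462 / (1 + 0.075)^4 = 73.8462 / 1.335469 = 55.30

55.30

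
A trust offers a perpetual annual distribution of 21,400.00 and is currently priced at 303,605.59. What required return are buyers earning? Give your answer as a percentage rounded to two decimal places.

P = C/r ⇒ r = C/P = 21,400.00/303,605.59 = 0.070486

7.05%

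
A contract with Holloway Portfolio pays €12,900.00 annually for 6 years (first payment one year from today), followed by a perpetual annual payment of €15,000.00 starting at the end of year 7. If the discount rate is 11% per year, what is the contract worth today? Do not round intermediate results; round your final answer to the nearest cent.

PV of 6-year annuity: €12,900.00 × [1 − (1+0.11)^−6] / 0.11 = 54573.93831
Perpetuity value at year 6: €15,000.00 / 0.11 = 136363.63636
PV of perpetuity: 136363.63636 / (1+0.11)^6 = 72905.56856
Total PV = 54573.93831 + 72905.56856 = 127479.50687

€127479.51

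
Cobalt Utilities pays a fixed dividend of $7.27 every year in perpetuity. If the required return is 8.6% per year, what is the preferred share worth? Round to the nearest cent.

Level perpetuity: PV = C / r = $7.27 / 0.086 = $84.53

$84.53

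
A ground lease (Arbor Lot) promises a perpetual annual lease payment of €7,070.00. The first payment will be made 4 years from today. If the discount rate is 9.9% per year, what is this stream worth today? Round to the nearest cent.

€53801.10

Value at end of year 3: C / r = €7,070.00 / 0.099 = €71,414.1414
Discount to today: PV = €71,414.1414 / (1 + 0.099)^3 = €71,414.1414 / 1.327373 = €53,801.10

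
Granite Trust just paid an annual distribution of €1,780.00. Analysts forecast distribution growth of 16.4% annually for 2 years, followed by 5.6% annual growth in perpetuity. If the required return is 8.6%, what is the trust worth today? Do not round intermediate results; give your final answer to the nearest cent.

D_1 = 2071.92000
D_2 = 2411.71488
Terminal value at year 2: TV = D_2×(1+g_2)/(r−g_2) = 2546.77091/0.03 = 84892.36378
P_0 = D_1/(1+r)^1 + D_2/(1+r)^2 + TV/(1+r)^2
    = 1907.84530 + 2044.87287 + 71979.52492 = 75932.24309

€75932.24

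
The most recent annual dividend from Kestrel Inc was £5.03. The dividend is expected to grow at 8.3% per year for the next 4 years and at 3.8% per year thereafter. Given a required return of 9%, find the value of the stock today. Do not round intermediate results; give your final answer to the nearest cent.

D_1 = 5.44749
D_2 = 5.89963
D_3 = 6.38930
D_4 = 6.91961
Terminal value at year 4: TV = D_4×(1+g_2)/(r−g_2) = 7.18256/0.052 = 138.12612
P_0 = D_1/(1+r)^1 + D_2/(1+r)^2 + D_3/(1+r)^3 + D_4/(1+r)^4 + TV/(1+r)^4
    = 4.99770 + 4.96560 + 4.93371 + 4.90203 + 97.85203 = 117.65107

£117.65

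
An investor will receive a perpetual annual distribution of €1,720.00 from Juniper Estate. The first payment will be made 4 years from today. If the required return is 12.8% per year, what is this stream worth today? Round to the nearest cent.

€9362.49

Value at end of year 3: C / r = €1,720.00 / 0.128 = €13,437.5000
Discount to today: PV = €13,437.5000 / (1 + 0.128)^3 = €13,437.5000 / 1.435249 = €9,362.49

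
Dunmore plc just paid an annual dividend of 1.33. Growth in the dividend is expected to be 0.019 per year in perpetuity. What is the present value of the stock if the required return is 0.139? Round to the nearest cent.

D₁ = D₀ × (1 + g) = 1.33 × 1.019 = 1.3553
Growing perpetuity: P = D₁ / (r − g) = 1.3553 / (0.139 − 0.019) = 11.29

11.29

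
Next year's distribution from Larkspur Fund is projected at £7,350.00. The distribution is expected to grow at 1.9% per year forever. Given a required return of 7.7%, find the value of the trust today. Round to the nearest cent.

Growing perpetuity: P = D₁ / (r − g) = £7,350.0000 / (0.077 − 0.019) = £126,724.14

£126724.14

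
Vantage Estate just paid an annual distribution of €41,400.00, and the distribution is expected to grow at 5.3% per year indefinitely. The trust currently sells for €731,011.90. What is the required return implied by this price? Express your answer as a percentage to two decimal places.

D₁ = €41,400.00 × 1.053 = €43,594.2000
P = D₁/(r − g) ⇒ r = D₁/P + g = €43,594.2000/€731,011.90 + 0.053 = 0.059635 + 0.053 = 0.112635

11.26%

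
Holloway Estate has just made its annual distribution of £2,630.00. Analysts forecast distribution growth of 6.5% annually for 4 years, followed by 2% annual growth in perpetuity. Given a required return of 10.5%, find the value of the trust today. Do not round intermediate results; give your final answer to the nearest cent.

D_1 = 2800.95000
D_2 = 2983.01175
D_3 = 3176.90751
D_4 = 3383.40650
Terminal value at year 4: TV = D_4×(1+g_2)/(r−g_2) = 3451.07463/0.085 = 40600.87803
P_0 = D_1/(1+r)^1 + D_2/(1+r)^2 + D_3/(1+r)^3 + D_4/(1+r)^4 + TV/(1+r)^4
    = 2534.79638 + 2443.03905 + 2354.60324 + 2269.36874 + 27232.42483 = 36834.23224

£36834.23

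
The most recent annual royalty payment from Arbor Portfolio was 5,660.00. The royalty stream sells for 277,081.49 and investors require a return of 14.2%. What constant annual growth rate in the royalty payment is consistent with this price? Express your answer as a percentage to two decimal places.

P = D₀(1+g)/(r−g) ⇒ P(r−g) = D₀(1+g) ⇒ g(P+D₀) = P·r − D₀
g = (P·r − D₀)/(P + D₀) = (277,081.49×0.142 − 5,660.00) / (277,081.49 + 5,660.00) = 0.119139

11.91%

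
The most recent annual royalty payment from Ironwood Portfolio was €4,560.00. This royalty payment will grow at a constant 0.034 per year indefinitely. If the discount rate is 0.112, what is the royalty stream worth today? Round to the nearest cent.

€60449.23

D₁ = D₀ × (1 + g) = €4,560.00 × 1.034 = €4,715.0400
Growing perpetuity: P = D₁ / (r − g) = €4,715.0400 / (0.112 − 0.034) = €60,449.23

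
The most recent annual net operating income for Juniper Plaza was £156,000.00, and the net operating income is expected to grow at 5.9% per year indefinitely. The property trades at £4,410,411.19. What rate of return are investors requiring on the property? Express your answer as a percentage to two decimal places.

D₁ = £156,000.00 × 1.059 = £165,204.0000
P = D₁/(r − g) ⇒ r = D₁/P + g = £165,204.0000/£4,410,411.19 + 0.059 = 0.037458 + 0.059 = 0.096458

9.65%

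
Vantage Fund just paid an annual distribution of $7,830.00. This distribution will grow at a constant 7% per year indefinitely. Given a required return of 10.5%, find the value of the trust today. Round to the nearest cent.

$239374.29

D₁ = D₀ × (1 + g) = $7,830.00 × 1.07 = $8,378.1000
Growing perpetuity: P = D₁ / (r − g) = $8,378.1000 / (0.105 − 0.07) = $239,374.29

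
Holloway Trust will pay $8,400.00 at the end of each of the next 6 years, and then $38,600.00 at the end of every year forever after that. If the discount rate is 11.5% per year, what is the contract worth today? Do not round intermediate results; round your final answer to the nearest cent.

$209709.29

PV of 6-year annuity: $8,400.00 × [1 − (1+0.115)^−6] / 0.115 = 35030.46988
Perpetuity value at year 6: $38,600.00 / 0.115 = 335652.17391
PV of perpetuity: 335652.17391 / (1+0.115)^6 = 174678.82423
Total PV = 35030.46988 + 174678.82423 = 209709.29411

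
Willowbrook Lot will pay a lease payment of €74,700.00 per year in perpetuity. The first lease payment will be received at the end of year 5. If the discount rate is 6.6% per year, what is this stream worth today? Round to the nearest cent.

€876491.78

Value at end of year 4: C / r = €74,700.00 / 0.066 = €1,131,818.1818
Discount to today: PV = €1,131,818.1818 / (1 + 0.066)^4 = €1,131,818.1818 / 1.291305 = €876,491.78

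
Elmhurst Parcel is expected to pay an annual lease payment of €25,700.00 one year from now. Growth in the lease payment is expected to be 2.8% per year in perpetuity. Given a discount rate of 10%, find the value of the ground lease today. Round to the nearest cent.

Growing perpetuity: P = D₁ / (r − g) = €25,700.0000 / (0.1 − 0.028) = €356,944.44

€356944.44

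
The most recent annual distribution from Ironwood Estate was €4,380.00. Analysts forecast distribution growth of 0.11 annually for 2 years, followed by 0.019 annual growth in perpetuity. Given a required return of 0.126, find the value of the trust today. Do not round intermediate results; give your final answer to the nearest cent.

€49109.50

D_1 = 4861.80000
D_2 = 5396.59800
Terminal value at year 2: TV = D_2×(1+g_2)/(r−g_2) = 5499.13336/0.107 = 51393.76974
P_0 = D_1/(1+r)^1 + D_2/(1+r)^2 + TV/(1+r)^2
    = 4317.76199 + 4256.40836 + 40535.32817 = 49109.49851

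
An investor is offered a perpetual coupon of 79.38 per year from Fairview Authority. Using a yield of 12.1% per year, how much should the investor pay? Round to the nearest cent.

Level perpetuity: PV = C / r = 79.38 / 0.121 = 656.03

656.03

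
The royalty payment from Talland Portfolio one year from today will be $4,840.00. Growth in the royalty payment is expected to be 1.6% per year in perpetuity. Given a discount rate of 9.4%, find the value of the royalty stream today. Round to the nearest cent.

$62051.28

Growing perpetuity: P = D₁ / (r − g) = $4,840.0000 / (0.094 − 0.016) = $62,051.28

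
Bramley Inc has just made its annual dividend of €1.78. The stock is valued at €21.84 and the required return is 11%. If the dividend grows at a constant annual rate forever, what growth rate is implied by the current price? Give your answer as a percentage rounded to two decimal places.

2.64%

P = D₀(1+g)/(r−g) ⇒ P(r−g) = D₀(1+g) ⇒ g(P+D₀) = P·r − D₀
g = (P·r − D₀)/(P + D₀) = (€21.84×0.11 − €1.78) / (€21.84 + €1.78) = 0.026351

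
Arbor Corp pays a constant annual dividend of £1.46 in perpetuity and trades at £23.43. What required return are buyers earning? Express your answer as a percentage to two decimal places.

6.23%

P = C/r ⇒ r = C/P = £1.46/£23.43 = 0.062313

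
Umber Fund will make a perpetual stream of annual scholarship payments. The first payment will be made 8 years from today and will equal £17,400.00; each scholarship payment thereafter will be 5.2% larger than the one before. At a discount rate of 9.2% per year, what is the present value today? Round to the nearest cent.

Value at end of year 7: C₁ / (r − g) = £17,400.00 / (0.092 − 0.052) = £435,000.0000
Discount to today: PV = £435,000.0000 / (1 + 0.092)^7 = £435,000.0000 / 1.851648 = £234,925.84

£234925.84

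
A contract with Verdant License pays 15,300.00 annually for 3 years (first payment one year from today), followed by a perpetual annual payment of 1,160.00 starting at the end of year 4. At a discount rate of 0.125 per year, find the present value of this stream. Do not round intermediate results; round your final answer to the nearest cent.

PV of 3-year annuity: 15,300.00 × [1 − (1+0.125)^−3] / 0.125 = 36434.56790
Perpetuity value at year 3: 1,160.00 / 0.125 = 9280.00000
PV of perpetuity: 9280.00000 / (1+0.125)^3 = 6517.64060
Total PV = 36434.56790 + 6517.64060 = 42952.20850

42952.21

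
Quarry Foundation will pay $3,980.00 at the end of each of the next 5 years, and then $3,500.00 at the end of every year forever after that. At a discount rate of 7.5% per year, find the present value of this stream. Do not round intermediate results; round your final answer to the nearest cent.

PV of 5-year annuity: $3,980.00 × [1 − (1+0.075)^−5] / 0.075 = 16102.62191
Perpetuity value at year 5: $3,500.00 / 0.075 = 46666.66667
PV of perpetuity: 46666.66667 / (1+0.075)^5 = 32506.06951
Total PV = 16102.62191 + 32506.06951 = 48608.69142

$48608.69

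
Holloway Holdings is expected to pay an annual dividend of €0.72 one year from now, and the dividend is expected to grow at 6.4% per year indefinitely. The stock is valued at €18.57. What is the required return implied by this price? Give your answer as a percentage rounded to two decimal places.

10.28%

P = D₁/(r − g) ⇒ r = D₁/P + g = €0.7200/€18.57 + 0.064 = 0.038772 + 0.064 = 0.102772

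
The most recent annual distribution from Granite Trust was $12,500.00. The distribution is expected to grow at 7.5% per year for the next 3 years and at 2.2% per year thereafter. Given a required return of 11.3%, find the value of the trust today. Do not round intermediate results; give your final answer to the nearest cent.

D_1 = 13437.50000
D_2 = 14445.31250
D_3 = 15528.71094
Terminal value at year 3: TV = D_3×(1+g_2)/(r−g_2) = 15870.34258/0.091 = 174399.36899
P_0 = D_1/(1+r)^1 + D_2/(1+r)^2 + D_3/(1+r)^3 + TV/(1+r)^3
    = 12073.22552 + 11661.02195 + 11262.89182 + 126490.93891 = 161488.07819

$161488.08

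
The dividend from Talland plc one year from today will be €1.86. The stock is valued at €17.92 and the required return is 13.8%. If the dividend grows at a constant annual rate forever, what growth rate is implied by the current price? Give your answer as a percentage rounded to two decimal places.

P = D₁/(r−g) ⇒ g = r − D₁/P = 0.138 − €1.86/€17.92 = 0.034205

3.42%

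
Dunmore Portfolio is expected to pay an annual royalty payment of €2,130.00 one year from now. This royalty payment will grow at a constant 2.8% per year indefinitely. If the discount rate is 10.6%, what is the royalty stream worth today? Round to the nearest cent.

€27307.69

Growing perpetuity: P = D₁ / (r − g) = €2,130.0000 / (0.106 − 0.028) = €27,307.69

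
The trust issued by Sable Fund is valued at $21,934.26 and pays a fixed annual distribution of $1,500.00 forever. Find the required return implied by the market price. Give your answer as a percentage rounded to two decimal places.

P = C/r ⇒ r = C/P = $1,500.00/$21,934.26 = 0.068386

6.84%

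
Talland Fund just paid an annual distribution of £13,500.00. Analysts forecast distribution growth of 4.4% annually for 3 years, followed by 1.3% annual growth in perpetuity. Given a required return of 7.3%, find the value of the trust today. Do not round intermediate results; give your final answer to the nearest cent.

£248289.55

D_1 = 14094.00000
D_2 = 14714.13600
D_3 = 15361.55798
Terminal value at year 3: TV = D_3×(1+g_2)/(r−g_2) = 15561.25824/0.06 = 259354.30396
P_0 = D_1/(1+r)^1 + D_2/(1+r)^2 + D_3/(1+r)^3 + TV/(1+r)^3
    = 13135.13514 + 12780.13148 + 12434.72252 + 209939.56528 = 248289.55442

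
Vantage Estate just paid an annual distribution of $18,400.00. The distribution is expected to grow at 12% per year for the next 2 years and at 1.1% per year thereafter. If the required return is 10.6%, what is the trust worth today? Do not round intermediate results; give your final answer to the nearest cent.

D_1 = 20608.00000
D_2 = 23080.96000
Terminal value at year 2: TV = D_2×(1+g_2)/(r−g_2) = 23334.85056/0.095 = 245630.00589
P_0 = D_1/(1+r)^1 + D_2/(1+r)^2 + TV/(1+r)^2
    = 18632.91139 + 18868.77103 + 200803.44749 = 238305.12991

$238305.13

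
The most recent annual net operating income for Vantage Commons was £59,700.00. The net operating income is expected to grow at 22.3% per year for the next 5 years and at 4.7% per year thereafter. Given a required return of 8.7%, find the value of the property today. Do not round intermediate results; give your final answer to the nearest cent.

D_1 = 73013.10000
D_2 = 89295.02130
D_3 = 109207.81105
D_4 = 133561.15291
D_5 = 163345.29001
Terminal value at year 5: TV = D_5×(1+g_2)/(r−g_2) = 171022.51864/0.04 = 4275562.96611
P_0 = D_1/(1+r)^1 + D_2/(1+r)^2 + D_3/(1+r)^3 + D_4/(1+r)^4 + D_5/(1+r)^5 + TV/(1+r)^5
    = 67169.36523 + 75573.26005 + 85028.60813 + 95666.96204 + 107636.33356 + 2817381.03096 = 3248455.55996

£3248455.56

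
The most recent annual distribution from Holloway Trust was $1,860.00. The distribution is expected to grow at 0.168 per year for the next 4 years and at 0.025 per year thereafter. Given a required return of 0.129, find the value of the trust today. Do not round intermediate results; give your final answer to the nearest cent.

D_1 = 2172.48000
D_2 = 2537.45664
D_3 = 2963.74936
D_4 = 3461.65925
Terminal value at year 4: TV = D_4×(1+g_2)/(r−g_2) = 3548.20073/0.104 = 34117.31470
P_0 = D_1/(1+r)^1 + D_2/(1+r)^2 + D_3/(1+r)^3 + D_4/(1+r)^4 + TV/(1+r)^4
    = 1924.25155 + 1990.72260 + 2059.48981 + 2130.63250 + 20999.02225 = 29104.11870

$29104.12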